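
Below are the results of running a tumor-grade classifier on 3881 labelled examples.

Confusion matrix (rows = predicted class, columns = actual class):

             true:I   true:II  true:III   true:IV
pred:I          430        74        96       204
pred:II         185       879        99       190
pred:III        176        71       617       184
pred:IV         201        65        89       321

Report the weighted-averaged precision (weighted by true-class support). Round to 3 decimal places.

0.566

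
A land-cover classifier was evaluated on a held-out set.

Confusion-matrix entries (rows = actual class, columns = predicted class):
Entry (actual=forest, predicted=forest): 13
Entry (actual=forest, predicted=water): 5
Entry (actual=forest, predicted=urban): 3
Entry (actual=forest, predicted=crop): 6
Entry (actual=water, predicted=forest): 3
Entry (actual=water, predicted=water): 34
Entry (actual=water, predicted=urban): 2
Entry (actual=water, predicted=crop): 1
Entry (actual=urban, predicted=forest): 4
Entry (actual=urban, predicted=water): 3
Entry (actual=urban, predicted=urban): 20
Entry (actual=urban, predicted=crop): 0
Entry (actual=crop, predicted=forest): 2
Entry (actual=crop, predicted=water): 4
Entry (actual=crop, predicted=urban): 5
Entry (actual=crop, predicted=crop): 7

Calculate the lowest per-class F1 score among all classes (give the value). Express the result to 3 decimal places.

Per-class F1 score (2·TP/(2·TP+FP+FN)):
  forest: TP=13, FP=3+4+2=9, FN=5+3+6=14 → 26/49 = 0.5306
  water: TP=34, FP=5+3+4=12, FN=3+2+1=6 → 68/86 = 0.7907
  urban: TP=20, FP=3+2+5=10, FN=4+3+0=7 → 40/57 = 0.7018
  crop: TP=7, FP=6+1+0=7, FN=2+4+5=11 → 14/32 = 0.4375
Lowest is class 'crop' with F1 score = 0.438.

0.438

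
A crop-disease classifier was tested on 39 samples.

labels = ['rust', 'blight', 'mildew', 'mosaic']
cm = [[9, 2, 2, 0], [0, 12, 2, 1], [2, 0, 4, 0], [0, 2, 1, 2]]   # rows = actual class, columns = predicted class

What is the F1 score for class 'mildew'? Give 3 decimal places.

0.533

Take TP from the diagonal, FP from the rest of the 'mildew' prediction marginal, FN from the rest of the 'mildew' actual marginal.
F1 score = 2·TP/(2·TP+FP+FN).
mildew: TP=4, FP=2+2+1=5, FN=2+0+0=2 → 8/15 = 0.5333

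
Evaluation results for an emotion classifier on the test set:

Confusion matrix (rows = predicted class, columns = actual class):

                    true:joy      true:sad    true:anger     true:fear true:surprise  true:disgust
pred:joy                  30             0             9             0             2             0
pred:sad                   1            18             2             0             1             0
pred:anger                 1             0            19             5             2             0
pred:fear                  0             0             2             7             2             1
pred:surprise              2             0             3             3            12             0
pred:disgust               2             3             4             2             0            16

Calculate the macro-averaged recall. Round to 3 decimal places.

0.694

Per-class recall (TP/(TP+FN)):
  joy: TP=30, FN=1+1+0+2+2=6 → 30/36 = 0.8333
  sad: TP=18, FN=0+0+0+0+3=3 → 18/21 = 0.8571
  anger: TP=19, FN=9+2+2+3+4=20 → 19/39 = 0.4872
  fear: TP=7, FN=0+0+5+3+2=10 → 7/17 = 0.4118
  surprise: TP=12, FN=2+1+2+2+0=7 → 12/19 = 0.6316
  disgust: TP=16, FN=0+0+0+1+0=1 → 16/17 = 0.9412
Macro-recall = mean = (0.8333 + 0.8571 + 0.4872 + 0.4118 + 0.6316 + 0.9412) / 6 = 0.694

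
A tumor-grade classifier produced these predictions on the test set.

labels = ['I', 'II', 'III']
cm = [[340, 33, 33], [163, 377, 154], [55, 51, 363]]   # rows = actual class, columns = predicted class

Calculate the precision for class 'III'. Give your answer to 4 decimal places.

0.6600

Take TP from the diagonal, FP from the rest of the 'III' prediction marginal, FN from the rest of the 'III' actual marginal.
precision = TP/(TP+FP).
III: TP=363, FP=33+154=187 → 363/550 = 0.66000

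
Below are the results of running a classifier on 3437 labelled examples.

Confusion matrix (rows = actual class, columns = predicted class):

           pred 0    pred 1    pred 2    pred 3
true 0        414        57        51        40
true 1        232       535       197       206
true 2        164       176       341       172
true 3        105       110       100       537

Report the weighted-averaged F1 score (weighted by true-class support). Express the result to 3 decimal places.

0.527

Per-class F1 score (2·TP/(2·TP+FP+FN)):
  0: TP=414, FP=232+164+105=501, FN=57+51+40=148 → 828/1477 = 0.5606
  1: TP=535, FP=57+176+110=343, FN=232+197+206=635 → 1070/2048 = 0.5225
  2: TP=341, FP=51+197+100=348, FN=164+176+172=512 → 682/1542 = 0.4423
  3: TP=537, FP=40+206+172=418, FN=105+110+100=315 → 1074/1807 = 0.5944
Weighted-F1 score = Σ (supportᵢ/N)·F1 scoreᵢ with N=3437: (562/3437)·0.5606 + (1170/3437)·0.5225 + (853/3437)·0.4423 + (852/3437)·0.5944 = 0.527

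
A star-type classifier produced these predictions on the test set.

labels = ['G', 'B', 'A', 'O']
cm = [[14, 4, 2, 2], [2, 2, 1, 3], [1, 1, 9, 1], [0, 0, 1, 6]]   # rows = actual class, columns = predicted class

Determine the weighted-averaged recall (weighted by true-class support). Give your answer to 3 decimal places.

Per-class recall (TP/(TP+FN)):
  G: TP=14, FN=4+2+2=8 → 14/22 = 0.6364
  B: TP=2, FN=2+1+3=6 → 2/8 = 0.2500
  A: TP=9, FN=1+1+1=3 → 9/12 = 0.7500
  O: TP=6, FN=0+0+1=1 → 6/7 = 0.8571
Weighted-recall = Σ (supportᵢ/N)·recallᵢ with N=49: (22/49)·0.6364 + (8/49)·0.2500 + (12/49)·0.7500 + (7/49)·0.8571 = 0.633

0.633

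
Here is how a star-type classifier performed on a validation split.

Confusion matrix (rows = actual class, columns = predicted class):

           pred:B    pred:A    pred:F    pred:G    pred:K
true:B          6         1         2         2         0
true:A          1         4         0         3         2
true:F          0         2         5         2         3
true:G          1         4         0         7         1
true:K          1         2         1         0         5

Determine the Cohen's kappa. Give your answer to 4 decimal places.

Observed agreement pₒ = trace/N = 27/55 = 0.49091
Expected agreement pₑ = Σ (rowᵢ·colᵢ)/N² = (11·9 + 10·13 + 12·8 + 13·14 + 9·11)/55² = 0.20033
κ = (pₒ − pₑ)/(1 − pₑ) = (0.49091 − 0.20033)/(1 − 0.20033) = 0.3634

0.3634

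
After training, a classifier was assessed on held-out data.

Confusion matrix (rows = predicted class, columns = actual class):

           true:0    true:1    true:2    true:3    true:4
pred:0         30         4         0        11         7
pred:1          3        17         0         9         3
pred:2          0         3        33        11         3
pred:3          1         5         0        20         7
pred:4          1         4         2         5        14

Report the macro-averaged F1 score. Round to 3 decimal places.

0.581

Per-class F1 score (2·TP/(2·TP+FP+FN)):
  0: TP=30, FP=4+0+11+7=22, FN=3+0+1+1=5 → 60/87 = 0.6897
  1: TP=17, FP=3+0+9+3=15, FN=4+3+5+4=16 → 34/65 = 0.5231
  2: TP=33, FP=0+3+11+3=17, FN=0+0+0+2=2 → 66/85 = 0.7765
  3: TP=20, FP=1+5+0+7=13, FN=11+9+11+5=36 → 40/89 = 0.4494
  4: TP=14, FP=1+4+2+5=12, FN=7+3+3+7=20 → 28/60 = 0.4667
Macro-F1 score = mean = (0.6897 + 0.5231 + 0.7765 + 0.4494 + 0.4667) / 5 = 0.581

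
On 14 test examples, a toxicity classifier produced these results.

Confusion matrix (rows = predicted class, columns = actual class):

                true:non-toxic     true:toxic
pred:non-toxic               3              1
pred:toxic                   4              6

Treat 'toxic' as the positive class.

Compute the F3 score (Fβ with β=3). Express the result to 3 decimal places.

0.822

Fβ = (1+β²)·TP / ((1+β²)·TP + β²·FN + FP), with β²=9
= 10·6 / (10·6 + 9·1 + 4) = 0.822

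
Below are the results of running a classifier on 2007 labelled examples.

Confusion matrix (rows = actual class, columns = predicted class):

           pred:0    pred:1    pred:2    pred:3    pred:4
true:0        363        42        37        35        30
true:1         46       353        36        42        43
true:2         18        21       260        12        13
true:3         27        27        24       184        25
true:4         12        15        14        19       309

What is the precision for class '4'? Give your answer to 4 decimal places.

precision = TP/(TP+FP).
4: TP=309, FP=30+43+13+25=111 → 309/420 = 0.73571

0.7357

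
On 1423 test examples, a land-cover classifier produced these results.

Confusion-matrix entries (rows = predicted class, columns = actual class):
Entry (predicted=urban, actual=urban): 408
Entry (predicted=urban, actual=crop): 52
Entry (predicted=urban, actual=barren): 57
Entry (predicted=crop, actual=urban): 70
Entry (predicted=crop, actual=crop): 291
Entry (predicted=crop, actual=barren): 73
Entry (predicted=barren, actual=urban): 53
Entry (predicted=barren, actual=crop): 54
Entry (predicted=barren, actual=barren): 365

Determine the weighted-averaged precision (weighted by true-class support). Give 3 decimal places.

Per-class precision (TP/(TP+FP)):
  urban: TP=408, FP=52+57=109 → 408/517 = 0.7892
  crop: TP=291, FP=70+73=143 → 291/434 = 0.6705
  barren: TP=365, FP=53+54=107 → 365/472 = 0.7733
Weighted-precision = Σ (supportᵢ/N)·precisionᵢ with N=1423: (531/1423)·0.7892 + (397/1423)·0.6705 + (495/1423)·0.7733 = 0.751

0.751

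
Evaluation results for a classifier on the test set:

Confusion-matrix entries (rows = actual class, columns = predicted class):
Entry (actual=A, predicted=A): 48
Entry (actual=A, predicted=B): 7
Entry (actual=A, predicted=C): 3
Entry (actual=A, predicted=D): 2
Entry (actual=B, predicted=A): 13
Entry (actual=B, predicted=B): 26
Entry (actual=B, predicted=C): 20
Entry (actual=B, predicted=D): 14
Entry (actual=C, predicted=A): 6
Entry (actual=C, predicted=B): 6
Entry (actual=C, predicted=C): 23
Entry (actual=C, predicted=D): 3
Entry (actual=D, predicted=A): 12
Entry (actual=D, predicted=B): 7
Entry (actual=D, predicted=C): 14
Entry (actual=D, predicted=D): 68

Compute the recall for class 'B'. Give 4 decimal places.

0.3562

One-vs-rest for 'B': TP = diagonal; FP = other classes predicted 'B'; FN = 'B' predicted as other.
recall = TP/(TP+FN).
B: TP=26, FN=13+20+14=47 → 26/73 = 0.35616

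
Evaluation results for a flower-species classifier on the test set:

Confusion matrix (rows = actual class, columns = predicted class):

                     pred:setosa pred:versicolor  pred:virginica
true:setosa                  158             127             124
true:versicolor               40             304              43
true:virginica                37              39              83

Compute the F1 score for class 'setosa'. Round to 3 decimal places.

Treat 'setosa' as positive and all other classes as negative.
F1 score = 2·TP/(2·TP+FP+FN).
setosa: TP=158, FP=40+37=77, FN=127+124=251 → 316/644 = 0.4907

0.491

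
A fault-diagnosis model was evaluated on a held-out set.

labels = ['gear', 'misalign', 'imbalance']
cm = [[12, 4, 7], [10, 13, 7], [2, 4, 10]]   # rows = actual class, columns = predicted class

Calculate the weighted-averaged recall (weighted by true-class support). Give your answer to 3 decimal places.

0.507

Per-class recall (TP/(TP+FN)):
  gear: TP=12, FN=4+7=11 → 12/23 = 0.5217
  misalign: TP=13, FN=10+7=17 → 13/30 = 0.4333
  imbalance: TP=10, FN=2+4=6 → 10/16 = 0.6250
Weighted-recall = Σ (supportᵢ/N)·recallᵢ with N=69: (23/69)·0.5217 + (30/69)·0.4333 + (16/69)·0.6250 = 0.507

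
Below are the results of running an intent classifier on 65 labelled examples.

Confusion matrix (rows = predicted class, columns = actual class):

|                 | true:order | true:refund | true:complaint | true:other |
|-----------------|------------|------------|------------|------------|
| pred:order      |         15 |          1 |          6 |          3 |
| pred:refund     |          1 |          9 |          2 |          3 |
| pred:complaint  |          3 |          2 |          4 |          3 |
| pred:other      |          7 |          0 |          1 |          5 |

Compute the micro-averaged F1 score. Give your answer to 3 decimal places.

0.508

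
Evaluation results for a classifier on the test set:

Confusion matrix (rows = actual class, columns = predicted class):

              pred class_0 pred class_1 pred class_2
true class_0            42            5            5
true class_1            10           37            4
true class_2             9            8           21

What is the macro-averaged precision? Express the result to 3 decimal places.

Per-class precision (TP/(TP+FP)):
  class_0: TP=42, FP=10+9=19 → 42/61 = 0.6885
  class_1: TP=37, FP=5+8=13 → 37/50 = 0.7400
  class_2: TP=21, FP=5+4=9 → 21/30 = 0.7000
Macro-precision = mean = (0.6885 + 0.7400 + 0.7000) / 3 = 0.710

0.710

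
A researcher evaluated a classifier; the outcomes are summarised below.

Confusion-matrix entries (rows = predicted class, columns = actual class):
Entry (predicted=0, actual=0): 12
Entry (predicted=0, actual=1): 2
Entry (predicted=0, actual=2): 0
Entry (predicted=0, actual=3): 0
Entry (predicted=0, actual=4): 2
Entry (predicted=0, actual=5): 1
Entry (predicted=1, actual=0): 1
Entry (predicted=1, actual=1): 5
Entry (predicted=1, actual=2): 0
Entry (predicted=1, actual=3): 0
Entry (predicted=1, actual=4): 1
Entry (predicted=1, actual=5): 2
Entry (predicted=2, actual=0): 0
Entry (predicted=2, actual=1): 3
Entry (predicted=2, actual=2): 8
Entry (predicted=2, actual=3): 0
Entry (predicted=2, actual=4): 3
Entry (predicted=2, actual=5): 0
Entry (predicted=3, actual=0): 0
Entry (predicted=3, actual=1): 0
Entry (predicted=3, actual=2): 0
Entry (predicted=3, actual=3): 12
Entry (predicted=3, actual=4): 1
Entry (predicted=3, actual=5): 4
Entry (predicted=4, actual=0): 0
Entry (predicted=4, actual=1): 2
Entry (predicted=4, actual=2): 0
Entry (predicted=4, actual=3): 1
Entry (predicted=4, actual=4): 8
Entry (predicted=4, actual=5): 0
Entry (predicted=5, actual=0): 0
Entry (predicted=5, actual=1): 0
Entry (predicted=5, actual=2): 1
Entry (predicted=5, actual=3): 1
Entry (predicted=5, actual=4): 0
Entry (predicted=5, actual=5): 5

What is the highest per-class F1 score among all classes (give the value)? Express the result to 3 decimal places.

0.800

Per-class F1 score (2·TP/(2·TP+FP+FN)):
  0: TP=12, FP=2+0+0+2+1=5, FN=1+0+0+0+0=1 → 24/30 = 0.8000
  1: TP=5, FP=1+0+0+1+2=4, FN=2+3+0+2+0=7 → 10/21 = 0.4762
  2: TP=8, FP=0+3+0+3+0=6, FN=0+0+0+0+1=1 → 16/23 = 0.6957
  3: TP=12, FP=0+0+0+1+4=5, FN=0+0+0+1+1=2 → 24/31 = 0.7742
  4: TP=8, FP=0+2+0+1+0=3, FN=2+1+3+1+0=7 → 16/26 = 0.6154
  5: TP=5, FP=0+0+1+1+0=2, FN=1+2+0+4+0=7 → 10/19 = 0.5263
Highest is class '0' with F1 score = 0.800.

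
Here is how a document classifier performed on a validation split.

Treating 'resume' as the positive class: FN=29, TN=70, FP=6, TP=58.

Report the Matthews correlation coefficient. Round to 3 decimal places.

0.600

MCC = (TP·TN − FP·FN) / √((TP+FP)(TP+FN)(TN+FP)(TN+FN))
Numerator = 58·70 − 6·29 = 3886
Denominator = √(64·87·76·99) = √41893632 = 6472.5290
MCC = 3886 / 6472.5290 = 0.600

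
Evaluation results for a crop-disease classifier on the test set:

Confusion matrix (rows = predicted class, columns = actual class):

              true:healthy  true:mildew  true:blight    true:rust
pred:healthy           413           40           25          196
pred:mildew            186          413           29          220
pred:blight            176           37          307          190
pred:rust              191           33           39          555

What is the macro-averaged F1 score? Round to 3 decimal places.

0.555

Per-class F1 score (2·TP/(2·TP+FP+FN)):
  healthy: TP=413, FP=40+25+196=261, FN=186+176+191=553 → 826/1640 = 0.5037
  mildew: TP=413, FP=186+29+220=435, FN=40+37+33=110 → 826/1371 = 0.6025
  blight: TP=307, FP=176+37+190=403, FN=25+29+39=93 → 614/1110 = 0.5532
  rust: TP=555, FP=191+33+39=263, FN=196+220+190=606 → 1110/1979 = 0.5609
Macro-F1 score = mean = (0.5037 + 0.6025 + 0.5532 + 0.5609) / 4 = 0.555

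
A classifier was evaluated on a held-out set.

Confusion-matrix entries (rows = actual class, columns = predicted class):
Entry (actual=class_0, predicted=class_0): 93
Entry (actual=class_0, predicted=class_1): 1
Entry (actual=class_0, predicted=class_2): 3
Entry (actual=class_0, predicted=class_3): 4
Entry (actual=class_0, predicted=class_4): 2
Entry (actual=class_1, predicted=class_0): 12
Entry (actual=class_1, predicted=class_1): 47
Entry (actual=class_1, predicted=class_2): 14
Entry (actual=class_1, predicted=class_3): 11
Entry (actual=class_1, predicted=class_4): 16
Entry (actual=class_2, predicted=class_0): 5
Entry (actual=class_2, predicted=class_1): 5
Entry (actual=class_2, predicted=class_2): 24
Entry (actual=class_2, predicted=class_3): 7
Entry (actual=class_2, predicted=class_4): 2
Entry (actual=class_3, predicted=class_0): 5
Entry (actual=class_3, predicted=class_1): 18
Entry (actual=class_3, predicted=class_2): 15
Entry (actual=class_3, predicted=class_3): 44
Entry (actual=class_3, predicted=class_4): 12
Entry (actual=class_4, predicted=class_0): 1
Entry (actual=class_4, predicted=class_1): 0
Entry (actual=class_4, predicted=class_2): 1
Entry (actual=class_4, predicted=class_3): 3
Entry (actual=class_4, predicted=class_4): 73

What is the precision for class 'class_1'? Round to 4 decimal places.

0.6620

One-vs-rest for 'class_1': TP = diagonal; FP = other classes predicted 'class_1'; FN = 'class_1' predicted as other.
precision = TP/(TP+FP).
class_1: TP=47, FP=1+5+18+0=24 → 47/71 = 0.66197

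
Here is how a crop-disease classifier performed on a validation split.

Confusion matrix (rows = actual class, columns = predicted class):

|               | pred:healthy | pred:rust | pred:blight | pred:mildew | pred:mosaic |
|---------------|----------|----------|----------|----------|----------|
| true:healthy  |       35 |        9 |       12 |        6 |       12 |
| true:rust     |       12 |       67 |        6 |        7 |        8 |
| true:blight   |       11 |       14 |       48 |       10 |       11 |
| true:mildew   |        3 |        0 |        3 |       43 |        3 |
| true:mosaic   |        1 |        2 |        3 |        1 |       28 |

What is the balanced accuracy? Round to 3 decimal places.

0.656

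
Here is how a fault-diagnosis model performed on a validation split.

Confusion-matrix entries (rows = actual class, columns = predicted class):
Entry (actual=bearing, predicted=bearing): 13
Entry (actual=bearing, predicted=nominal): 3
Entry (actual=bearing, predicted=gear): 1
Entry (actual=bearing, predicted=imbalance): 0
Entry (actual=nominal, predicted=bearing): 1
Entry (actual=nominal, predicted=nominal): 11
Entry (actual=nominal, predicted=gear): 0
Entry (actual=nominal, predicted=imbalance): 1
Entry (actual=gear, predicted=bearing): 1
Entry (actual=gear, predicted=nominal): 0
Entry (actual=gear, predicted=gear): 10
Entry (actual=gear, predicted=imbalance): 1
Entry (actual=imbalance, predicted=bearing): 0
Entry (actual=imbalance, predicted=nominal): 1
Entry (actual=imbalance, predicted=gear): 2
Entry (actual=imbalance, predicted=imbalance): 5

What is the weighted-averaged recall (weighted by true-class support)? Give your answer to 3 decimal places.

Per-class recall (TP/(TP+FN)):
  bearing: TP=13, FN=3+1+0=4 → 13/17 = 0.7647
  nominal: TP=11, FN=1+0+1=2 → 11/13 = 0.8462
  gear: TP=10, FN=1+0+1=2 → 10/12 = 0.8333
  imbalance: TP=5, FN=0+1+2=3 → 5/8 = 0.6250
Weighted-recall = Σ (supportᵢ/N)·recallᵢ with N=50: (17/50)·0.7647 + (13/50)·0.8462 + (12/50)·0.8333 + (8/50)·0.6250 = 0.780

0.780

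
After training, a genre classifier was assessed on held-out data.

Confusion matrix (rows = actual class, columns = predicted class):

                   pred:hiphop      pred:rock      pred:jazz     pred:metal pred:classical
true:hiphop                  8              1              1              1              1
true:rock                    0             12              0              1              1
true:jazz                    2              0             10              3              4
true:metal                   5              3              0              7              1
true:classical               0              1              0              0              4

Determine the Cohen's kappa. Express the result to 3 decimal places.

0.526

Observed agreement pₒ = trace/N = 41/66 = 0.6212
Expected agreement pₑ = Σ (rowᵢ·colᵢ)/N² = (12·15 + 14·17 + 19·11 + 16·12 + 5·11)/66² = 0.2006
κ = (pₒ − pₑ)/(1 − pₑ) = (0.6212 − 0.2006)/(1 − 0.2006) = 0.526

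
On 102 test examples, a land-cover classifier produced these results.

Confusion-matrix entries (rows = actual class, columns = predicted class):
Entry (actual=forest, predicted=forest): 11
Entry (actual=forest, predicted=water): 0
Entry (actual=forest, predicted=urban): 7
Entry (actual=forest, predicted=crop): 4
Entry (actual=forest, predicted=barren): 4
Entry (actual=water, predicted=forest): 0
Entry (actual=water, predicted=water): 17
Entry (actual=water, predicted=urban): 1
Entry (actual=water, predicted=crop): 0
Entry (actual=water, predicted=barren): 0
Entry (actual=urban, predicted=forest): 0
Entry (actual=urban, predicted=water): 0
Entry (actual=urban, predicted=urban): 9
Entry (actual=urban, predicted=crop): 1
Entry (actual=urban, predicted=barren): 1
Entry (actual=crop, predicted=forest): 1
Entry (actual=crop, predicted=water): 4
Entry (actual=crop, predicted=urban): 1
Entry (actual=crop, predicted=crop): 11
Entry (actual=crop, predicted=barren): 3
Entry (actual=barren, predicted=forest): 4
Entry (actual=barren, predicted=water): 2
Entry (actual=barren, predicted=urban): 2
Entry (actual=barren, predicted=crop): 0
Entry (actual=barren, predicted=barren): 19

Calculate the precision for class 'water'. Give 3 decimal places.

Treat 'water' as positive and all other classes as negative.
precision = TP/(TP+FP).
water: TP=17, FP=0+0+4+2=6 → 17/23 = 0.7391

0.739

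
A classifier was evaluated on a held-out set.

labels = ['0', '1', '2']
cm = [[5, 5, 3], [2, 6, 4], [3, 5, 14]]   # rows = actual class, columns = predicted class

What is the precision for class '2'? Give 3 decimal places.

Treat '2' as positive and all other classes as negative.
precision = TP/(TP+FP).
2: TP=14, FP=3+4=7 → 14/21 = 0.6667

0.667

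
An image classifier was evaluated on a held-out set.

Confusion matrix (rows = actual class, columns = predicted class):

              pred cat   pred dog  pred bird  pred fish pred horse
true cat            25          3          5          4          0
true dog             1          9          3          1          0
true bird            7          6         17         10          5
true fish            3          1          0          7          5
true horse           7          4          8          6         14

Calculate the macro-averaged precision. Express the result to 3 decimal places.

Per-class precision (TP/(TP+FP)):
  cat: TP=25, FP=1+7+3+7=18 → 25/43 = 0.5814
  dog: TP=9, FP=3+6+1+4=14 → 9/23 = 0.3913
  bird: TP=17, FP=5+3+0+8=16 → 17/33 = 0.5152
  fish: TP=7, FP=4+1+10+6=21 → 7/28 = 0.2500
  horse: TP=14, FP=0+0+5+5=10 → 14/24 = 0.5833
Macro-precision = mean = (0.5814 + 0.3913 + 0.5152 + 0.2500 + 0.5833) / 5 = 0.464

0.464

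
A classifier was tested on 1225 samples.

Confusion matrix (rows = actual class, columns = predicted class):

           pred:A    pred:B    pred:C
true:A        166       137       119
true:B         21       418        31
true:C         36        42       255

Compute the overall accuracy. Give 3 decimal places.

Accuracy = trace / total = (166+418+255=839) / 1225 = 839/1225 = 0.685

0.685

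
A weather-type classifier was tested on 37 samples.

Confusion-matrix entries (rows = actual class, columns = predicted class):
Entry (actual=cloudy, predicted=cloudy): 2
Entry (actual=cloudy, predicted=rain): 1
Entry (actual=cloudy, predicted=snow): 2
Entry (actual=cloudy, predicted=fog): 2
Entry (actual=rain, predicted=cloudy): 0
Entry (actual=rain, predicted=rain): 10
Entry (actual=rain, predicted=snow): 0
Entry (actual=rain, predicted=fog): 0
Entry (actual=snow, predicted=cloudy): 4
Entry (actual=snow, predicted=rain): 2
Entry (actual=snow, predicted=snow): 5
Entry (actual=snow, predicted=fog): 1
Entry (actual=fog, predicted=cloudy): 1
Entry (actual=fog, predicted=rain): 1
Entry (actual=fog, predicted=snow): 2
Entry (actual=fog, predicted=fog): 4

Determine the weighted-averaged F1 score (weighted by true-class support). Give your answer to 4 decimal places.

0.5490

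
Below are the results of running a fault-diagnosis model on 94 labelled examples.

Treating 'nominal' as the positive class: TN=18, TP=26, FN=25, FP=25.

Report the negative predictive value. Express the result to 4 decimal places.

NPV = TN/(TN+FN) = 18/(18+25) = 0.4186

0.4186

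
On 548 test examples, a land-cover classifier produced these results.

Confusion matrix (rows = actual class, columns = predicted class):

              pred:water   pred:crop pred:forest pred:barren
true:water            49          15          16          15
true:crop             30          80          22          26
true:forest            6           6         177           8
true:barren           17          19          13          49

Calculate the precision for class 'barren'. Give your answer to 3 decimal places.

0.500

precision = TP/(TP+FP).
barren: TP=49, FP=15+26+8=49 → 49/98 = 0.5000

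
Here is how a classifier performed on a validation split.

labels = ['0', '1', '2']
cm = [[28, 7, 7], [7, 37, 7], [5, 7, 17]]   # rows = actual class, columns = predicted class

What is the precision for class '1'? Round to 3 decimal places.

Treat '1' as positive and all other classes as negative.
precision = TP/(TP+FP).
1: TP=37, FP=7+7=14 → 37/51 = 0.7255

0.725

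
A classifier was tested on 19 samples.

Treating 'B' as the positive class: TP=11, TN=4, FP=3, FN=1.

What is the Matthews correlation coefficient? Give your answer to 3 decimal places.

MCC = (TP·TN − FP·FN) / √((TP+FP)(TP+FN)(TN+FP)(TN+FN))
Numerator = 11·4 − 3·1 = 41
Denominator = √(14·12·7·5) = √5880 = 76.6812
MCC = 41 / 76.6812 = 0.535

0.535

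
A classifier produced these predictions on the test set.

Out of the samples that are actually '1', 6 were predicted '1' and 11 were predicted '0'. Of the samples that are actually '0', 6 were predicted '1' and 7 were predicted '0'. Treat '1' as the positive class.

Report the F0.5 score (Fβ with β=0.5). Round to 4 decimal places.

0.4615

Fβ = (1+β²)·TP / ((1+β²)·TP + β²·FN + FP), with β²=1/4
= 1.25·6 / (1.25·6 + 0.25·11 + 6) = 0.4615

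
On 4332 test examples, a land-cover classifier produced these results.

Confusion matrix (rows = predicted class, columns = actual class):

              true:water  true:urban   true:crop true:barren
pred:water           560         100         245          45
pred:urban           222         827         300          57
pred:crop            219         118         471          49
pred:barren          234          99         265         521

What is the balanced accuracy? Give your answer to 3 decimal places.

Balanced accuracy = mean of per-class recall.
  water: recall = 560/1235 = 0.4534
  urban: recall = 827/1144 = 0.7229
  crop: recall = 471/1281 = 0.3677
  barren: recall = 521/672 = 0.7753
Mean = (0.4534 + 0.7229 + 0.3677 + 0.7753) / 4 = 0.580

0.580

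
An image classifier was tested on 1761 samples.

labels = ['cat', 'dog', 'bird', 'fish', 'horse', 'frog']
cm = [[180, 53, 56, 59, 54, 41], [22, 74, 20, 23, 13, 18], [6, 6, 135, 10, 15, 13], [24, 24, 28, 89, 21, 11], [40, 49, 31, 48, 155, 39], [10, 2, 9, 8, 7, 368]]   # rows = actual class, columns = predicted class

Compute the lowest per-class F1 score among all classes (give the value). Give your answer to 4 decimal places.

Per-class F1 score (2·TP/(2·TP+FP+FN)):
  cat: TP=180, FP=22+6+24+40+10=102, FN=53+56+59+54+41=263 → 360/725 = 0.49655
  dog: TP=74, FP=53+6+24+49+2=134, FN=22+20+23+13+18=96 → 148/378 = 0.39153
  bird: TP=135, FP=56+20+28+31+9=144, FN=6+6+10+15+13=50 → 270/464 = 0.58190
  fish: TP=89, FP=59+23+10+48+8=148, FN=24+24+28+21+11=108 → 178/434 = 0.41014
  horse: TP=155, FP=54+13+15+21+7=110, FN=40+49+31+48+39=207 → 310/627 = 0.49442
  frog: TP=368, FP=41+18+13+11+39=122, FN=10+2+9+8+7=36 → 736/894 = 0.82327
Lowest is class 'dog' with F1 score = 0.3915.

0.3915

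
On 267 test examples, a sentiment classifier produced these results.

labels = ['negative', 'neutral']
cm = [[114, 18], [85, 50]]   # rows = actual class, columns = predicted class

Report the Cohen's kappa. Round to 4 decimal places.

0.2327

Observed agreement pₒ = trace/N = 164/267 = 0.61423
Expected agreement pₑ = Σ (rowᵢ·colᵢ)/N² = (132·199 + 135·68)/267² = 0.49724
κ = (pₒ − pₑ)/(1 − pₑ) = (0.61423 − 0.49724)/(1 − 0.49724) = 0.2327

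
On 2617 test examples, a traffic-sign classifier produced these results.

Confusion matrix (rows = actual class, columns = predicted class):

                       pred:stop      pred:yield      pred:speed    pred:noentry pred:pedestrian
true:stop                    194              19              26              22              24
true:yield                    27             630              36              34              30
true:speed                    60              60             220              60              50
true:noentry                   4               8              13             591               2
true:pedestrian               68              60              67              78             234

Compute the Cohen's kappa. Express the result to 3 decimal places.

0.633

Observed agreement pₒ = trace/N = 1869/2617 = 0.7142
Expected agreement pₑ = Σ (rowᵢ·colᵢ)/N² = (285·353 + 757·777 + 450·362 + 618·785 + 507·340)/2617² = 0.2204
κ = (pₒ − pₑ)/(1 − pₑ) = (0.7142 − 0.2204)/(1 − 0.2204) = 0.633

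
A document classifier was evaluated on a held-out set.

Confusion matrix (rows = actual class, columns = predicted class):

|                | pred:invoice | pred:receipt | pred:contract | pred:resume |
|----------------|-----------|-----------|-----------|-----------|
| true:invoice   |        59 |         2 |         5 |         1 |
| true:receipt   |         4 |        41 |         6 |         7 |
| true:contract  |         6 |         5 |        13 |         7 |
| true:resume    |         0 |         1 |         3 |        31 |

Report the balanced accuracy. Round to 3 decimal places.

Balanced accuracy = mean of per-class recall.
  invoice: recall = 59/67 = 0.8806
  receipt: recall = 41/58 = 0.7069
  contract: recall = 13/31 = 0.4194
  resume: recall = 31/35 = 0.8857
Mean = (0.8806 + 0.7069 + 0.4194 + 0.8857) / 4 = 0.723

0.723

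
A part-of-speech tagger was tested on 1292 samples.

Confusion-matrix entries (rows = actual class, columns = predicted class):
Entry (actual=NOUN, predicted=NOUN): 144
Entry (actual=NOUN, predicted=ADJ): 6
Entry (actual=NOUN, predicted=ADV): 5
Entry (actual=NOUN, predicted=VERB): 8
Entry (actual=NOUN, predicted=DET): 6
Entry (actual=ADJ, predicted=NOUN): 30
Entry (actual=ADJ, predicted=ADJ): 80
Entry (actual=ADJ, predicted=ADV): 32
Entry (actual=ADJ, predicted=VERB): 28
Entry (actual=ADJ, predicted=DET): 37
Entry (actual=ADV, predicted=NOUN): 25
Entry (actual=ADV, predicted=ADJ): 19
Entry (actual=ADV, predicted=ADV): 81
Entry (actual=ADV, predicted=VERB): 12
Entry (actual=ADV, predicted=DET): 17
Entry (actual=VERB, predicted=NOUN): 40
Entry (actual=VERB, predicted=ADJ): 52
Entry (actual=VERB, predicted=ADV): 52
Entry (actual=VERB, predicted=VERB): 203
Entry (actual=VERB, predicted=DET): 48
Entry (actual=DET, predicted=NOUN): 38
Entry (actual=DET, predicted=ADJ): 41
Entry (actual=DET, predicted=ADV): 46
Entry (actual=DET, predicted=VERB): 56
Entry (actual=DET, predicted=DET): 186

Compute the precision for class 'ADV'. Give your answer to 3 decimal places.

One-vs-rest for 'ADV': TP = diagonal; FP = other classes predicted 'ADV'; FN = 'ADV' predicted as other.
precision = TP/(TP+FP).
ADV: TP=81, FP=5+32+52+46=135 → 81/216 = 0.3750

0.375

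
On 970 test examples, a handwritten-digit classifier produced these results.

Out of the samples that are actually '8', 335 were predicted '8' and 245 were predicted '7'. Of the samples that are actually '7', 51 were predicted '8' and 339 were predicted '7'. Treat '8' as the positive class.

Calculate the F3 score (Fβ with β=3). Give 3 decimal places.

Fβ = (1+β²)·TP / ((1+β²)·TP + β²·FN + FP), with β²=9
= 10·335 / (10·335 + 9·245 + 51) = 0.598

0.598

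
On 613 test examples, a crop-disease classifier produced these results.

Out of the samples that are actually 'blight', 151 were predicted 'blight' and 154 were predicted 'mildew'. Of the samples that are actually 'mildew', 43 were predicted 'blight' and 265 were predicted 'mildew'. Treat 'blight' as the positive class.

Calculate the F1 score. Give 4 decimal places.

Precision = TP/(TP+FP) = 151/194 = 0.7784
Recall = TP/(TP+FN) = 151/305 = 0.4951
F1 = 2·TP/(2·TP+FP+FN) = 302/499 = 0.6052

0.6052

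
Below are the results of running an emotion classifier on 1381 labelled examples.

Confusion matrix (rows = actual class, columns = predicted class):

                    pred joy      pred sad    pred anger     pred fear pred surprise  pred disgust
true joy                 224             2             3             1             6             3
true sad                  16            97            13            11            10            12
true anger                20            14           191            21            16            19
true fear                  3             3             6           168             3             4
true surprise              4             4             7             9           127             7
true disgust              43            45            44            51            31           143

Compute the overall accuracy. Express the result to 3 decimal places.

Accuracy = trace / total = (224+97+191+168+127+143=950) / 1381 = 950/1381 = 0.688

0.688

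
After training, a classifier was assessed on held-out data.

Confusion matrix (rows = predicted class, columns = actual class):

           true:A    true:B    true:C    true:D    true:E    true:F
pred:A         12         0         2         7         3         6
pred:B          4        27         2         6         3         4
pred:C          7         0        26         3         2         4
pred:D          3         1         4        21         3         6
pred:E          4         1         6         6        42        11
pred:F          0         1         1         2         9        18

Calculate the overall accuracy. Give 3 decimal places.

0.568

Accuracy = trace / total = (12+27+26+21+42+18=146) / 257 = 146/257 = 0.568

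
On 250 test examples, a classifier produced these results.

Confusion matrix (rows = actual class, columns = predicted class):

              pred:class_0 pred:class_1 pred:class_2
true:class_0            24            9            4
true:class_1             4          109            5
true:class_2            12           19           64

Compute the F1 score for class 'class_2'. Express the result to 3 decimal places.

0.762

One-vs-rest for 'class_2': TP = diagonal; FP = other classes predicted 'class_2'; FN = 'class_2' predicted as other.
F1 score = 2·TP/(2·TP+FP+FN).
class_2: TP=64, FP=4+5=9, FN=12+19=31 → 128/168 = 0.7619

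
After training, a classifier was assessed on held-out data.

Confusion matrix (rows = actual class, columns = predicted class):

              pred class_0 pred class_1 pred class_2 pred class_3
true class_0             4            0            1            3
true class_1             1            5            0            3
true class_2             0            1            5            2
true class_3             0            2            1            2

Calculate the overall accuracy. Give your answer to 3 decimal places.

0.533

Accuracy = trace / total = (4+5+5+2=16) / 30 = 16/30 = 0.533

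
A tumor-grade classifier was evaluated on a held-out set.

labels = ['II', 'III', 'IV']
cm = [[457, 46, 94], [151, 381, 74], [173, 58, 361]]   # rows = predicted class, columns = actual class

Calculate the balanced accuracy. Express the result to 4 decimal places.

0.6844

Balanced accuracy = mean of per-class recall.
  II: recall = 457/781 = 0.58515
  III: recall = 381/485 = 0.78557
  IV: recall = 361/529 = 0.68242
Mean = (0.58515 + 0.78557 + 0.68242) / 3 = 0.6844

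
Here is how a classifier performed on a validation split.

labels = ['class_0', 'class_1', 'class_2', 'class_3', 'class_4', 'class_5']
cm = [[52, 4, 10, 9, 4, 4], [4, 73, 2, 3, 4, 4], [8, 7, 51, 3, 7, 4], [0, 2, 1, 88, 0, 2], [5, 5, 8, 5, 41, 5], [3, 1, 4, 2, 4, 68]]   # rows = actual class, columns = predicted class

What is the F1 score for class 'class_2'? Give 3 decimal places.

F1 score = 2·TP/(2·TP+FP+FN).
class_2: TP=51, FP=10+2+1+8+4=25, FN=8+7+3+7+4=29 → 102/156 = 0.6538

0.654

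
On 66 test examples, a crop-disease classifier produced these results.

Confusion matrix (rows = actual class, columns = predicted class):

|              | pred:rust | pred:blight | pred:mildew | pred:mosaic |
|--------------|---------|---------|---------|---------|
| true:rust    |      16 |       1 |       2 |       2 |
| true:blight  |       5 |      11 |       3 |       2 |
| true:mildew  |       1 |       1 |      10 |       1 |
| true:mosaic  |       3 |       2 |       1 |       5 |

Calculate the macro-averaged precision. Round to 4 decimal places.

0.6246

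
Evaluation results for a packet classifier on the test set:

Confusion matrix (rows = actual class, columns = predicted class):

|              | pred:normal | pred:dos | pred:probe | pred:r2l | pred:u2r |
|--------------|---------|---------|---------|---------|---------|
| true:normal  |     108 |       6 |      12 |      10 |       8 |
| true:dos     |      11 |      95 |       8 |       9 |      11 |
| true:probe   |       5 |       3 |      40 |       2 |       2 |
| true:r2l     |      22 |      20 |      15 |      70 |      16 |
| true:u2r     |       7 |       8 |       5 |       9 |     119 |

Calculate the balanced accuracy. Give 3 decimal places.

0.704

Balanced accuracy = mean of per-class recall.
  normal: recall = 108/144 = 0.7500
  dos: recall = 95/134 = 0.7090
  probe: recall = 40/52 = 0.7692
  r2l: recall = 70/143 = 0.4895
  u2r: recall = 119/148 = 0.8041
Mean = (0.7500 + 0.7090 + 0.7692 + 0.4895 + 0.8041) / 5 = 0.704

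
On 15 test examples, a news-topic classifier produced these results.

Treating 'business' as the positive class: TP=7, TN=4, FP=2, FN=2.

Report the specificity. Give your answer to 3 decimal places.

Specificity = TN/(TN+FP) = 4/(4+2) = 0.667

0.667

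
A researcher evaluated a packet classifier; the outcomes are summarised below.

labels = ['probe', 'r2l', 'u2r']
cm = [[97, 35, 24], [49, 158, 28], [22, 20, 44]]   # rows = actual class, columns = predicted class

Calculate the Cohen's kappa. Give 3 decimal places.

Observed agreement pₒ = trace/N = 299/477 = 0.6268
Expected agreement pₑ = Σ (rowᵢ·colᵢ)/N² = (156·168 + 235·213 + 86·96)/477² = 0.3715
κ = (pₒ − pₑ)/(1 − pₑ) = (0.6268 − 0.3715)/(1 − 0.3715) = 0.406

0.406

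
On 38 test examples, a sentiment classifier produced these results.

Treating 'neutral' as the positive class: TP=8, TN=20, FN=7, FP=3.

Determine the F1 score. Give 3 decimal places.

Precision = TP/(TP+FP) = 8/11 = 0.7273
Recall = TP/(TP+FN) = 8/15 = 0.5333
F1 = 2·TP/(2·TP+FP+FN) = 16/26 = 0.615

0.615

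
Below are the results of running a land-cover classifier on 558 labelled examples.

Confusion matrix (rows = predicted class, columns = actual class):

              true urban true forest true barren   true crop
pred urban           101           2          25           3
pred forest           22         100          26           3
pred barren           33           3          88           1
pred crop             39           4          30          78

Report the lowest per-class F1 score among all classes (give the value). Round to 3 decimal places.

Per-class F1 score (2·TP/(2·TP+FP+FN)):
  urban: TP=101, FP=2+25+3=30, FN=22+33+39=94 → 202/326 = 0.6196
  forest: TP=100, FP=22+26+3=51, FN=2+3+4=9 → 200/260 = 0.7692
  barren: TP=88, FP=33+3+1=37, FN=25+26+30=81 → 176/294 = 0.5986
  crop: TP=78, FP=39+4+30=73, FN=3+3+1=7 → 156/236 = 0.6610
Lowest is class 'barren' with F1 score = 0.599.

0.599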